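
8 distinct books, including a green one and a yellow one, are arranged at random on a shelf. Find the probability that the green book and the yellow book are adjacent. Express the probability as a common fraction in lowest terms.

There are 8! = 40320 arrangements.
Treat the green book and the yellow book as a block: 7! arrangements of the blocks × 2 orders within the block = 2·5040 = 10080.
Probability = 10080/40320 = 1/4.

1/4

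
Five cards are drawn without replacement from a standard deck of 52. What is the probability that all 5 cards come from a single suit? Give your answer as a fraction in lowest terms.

There are C(52,5) = 2598960 possible 5-card hands.
Hands of one suit: 4 suits × C(13,5) = 4·1287 = 5148.
Probability = 5148/2598960 = 33/16660.

33/16660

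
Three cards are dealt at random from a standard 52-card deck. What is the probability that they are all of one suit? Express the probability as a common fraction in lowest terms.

There are C(52,3) = 22100 possible 3-card hands.
Hands of one suit: 4 suits × C(13,3) = 4·286 = 1144.
Probability = 1144/22100 = 22/425.

22/425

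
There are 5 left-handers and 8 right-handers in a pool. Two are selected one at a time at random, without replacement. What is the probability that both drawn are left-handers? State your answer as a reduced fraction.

Multiply the conditional probabilities at each draw: 5/13 · 4/12 = 20/156 = 5/39.

5/39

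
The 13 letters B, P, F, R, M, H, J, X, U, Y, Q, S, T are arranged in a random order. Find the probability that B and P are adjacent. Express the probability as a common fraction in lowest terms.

There are 13! = 6227020800 arrangements.
Treat B and P as a block: 12! arrangements of the blocks × 2 orders within the block = 2·479001600 = 958003200.
Probability = 958003200/6227020800 = 2/13.

2/13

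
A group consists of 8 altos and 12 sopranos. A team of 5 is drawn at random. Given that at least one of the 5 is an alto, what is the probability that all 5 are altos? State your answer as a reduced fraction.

7/1839

Work in counts. Selections with at least one alto: C(20,5) − C(12,5) = 15504 − 792 = 14712.
Of those, selections where all 5 are altos: C(8,5) = 56.
Conditional probability = 56/14712 = 7/1839.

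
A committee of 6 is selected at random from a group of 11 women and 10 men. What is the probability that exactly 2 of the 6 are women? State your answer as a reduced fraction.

The sample space is all 6-subsets of the 21: C(21,6) = 54264.
Selections with exactly 2 women: choose 2 of the 11 women and 4 of the 10 men, C(11,2)·C(10,4) = 55·210 = 11550.
Probability = 11550/54264 = 275/1292.

275/1292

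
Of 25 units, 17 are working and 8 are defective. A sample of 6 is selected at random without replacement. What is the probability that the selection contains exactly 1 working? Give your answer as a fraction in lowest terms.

34/6325

The sample space is all 6-subsets of the 25: C(25,6) = 177100.
Selections with exactly 1 working: choose 1 of the 17 working and 5 of the 8 defective, C(17,1)·C(8,5) = 17·56 = 952.
Probability = 952/177100 = 34/6325.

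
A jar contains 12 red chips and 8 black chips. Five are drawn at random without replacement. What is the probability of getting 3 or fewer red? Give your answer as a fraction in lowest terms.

There are C(20,5) = 15504 ways to choose the 5.
Count the complement (more than 3 red): C(12,4)·C(8,1) + C(12,5)·C(8,0) = 3960 + 792 = 4752.
Probability = 1 − 4752/15504 = 10752/15504 = 224/323.

224/323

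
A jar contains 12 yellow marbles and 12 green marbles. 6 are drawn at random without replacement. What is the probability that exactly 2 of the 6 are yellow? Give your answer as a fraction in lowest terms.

1485/6118

The sample space is all 6-subsets of the 24: C(24,6) = 134596.
Selections with exactly 2 yellow: choose 2 of the 12 yellow and 4 of the 12 green, C(12,2)·C(12,4) = 66·495 = 32670.
Probability = 32670/134596 = 1485/6118.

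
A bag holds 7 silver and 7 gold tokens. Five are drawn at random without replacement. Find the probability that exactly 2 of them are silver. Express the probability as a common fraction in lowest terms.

The sample space is all 5-subsets of the 14: C(14,5) = 2002.
Selections with exactly 2 silver: choose 2 of the 7 silver and 3 of the 7 gold, C(7,2)·C(7,3) = 21·35 = 735.
Probability = 735/2002 = 105/286.

105/286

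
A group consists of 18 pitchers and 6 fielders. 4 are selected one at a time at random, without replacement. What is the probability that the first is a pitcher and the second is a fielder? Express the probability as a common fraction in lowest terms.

Multiply the conditional probabilities at each draw: 18/24 · 6/23 = 108/552 = 9/46.

9/46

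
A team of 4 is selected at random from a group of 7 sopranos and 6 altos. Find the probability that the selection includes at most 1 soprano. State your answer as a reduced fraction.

31/143

There are C(13,4) = 715 ways to choose the 4.
Favorable selections (at most 1 soprano): C(7,0)·C(6,4) + C(7,1)·C(6,3) = 15 + 140 = 155.
Probability = 155/715 = 31/143.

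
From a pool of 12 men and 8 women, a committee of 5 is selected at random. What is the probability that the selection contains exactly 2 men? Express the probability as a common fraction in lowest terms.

There are C(20,5) = 15504 ways to choose 5 from 20.
Selections with exactly 2 men: choose 2 of the 12 men and 3 of the 8 women, C(12,2)·C(8,3) = 66·56 = 3696.
Probability = 3696/15504 = 77/323.

77/323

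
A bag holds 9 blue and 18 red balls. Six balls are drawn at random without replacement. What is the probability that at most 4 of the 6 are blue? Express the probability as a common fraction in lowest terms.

48943/49335

There are C(27,6) = 296010 ways to choose the 6.
Count the complement (more than 4 blue): C(9,5)·C(18,1) + C(9,6)·C(18,0) = 2268 + 84 = 2352.
Probability = 1 − 2352/296010 = 293658/296010 = 48943/49335.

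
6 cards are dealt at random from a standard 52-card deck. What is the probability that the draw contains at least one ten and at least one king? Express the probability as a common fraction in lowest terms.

718637/5089630

There are C(52,6) = 20358520 possible draws.
By inclusion-exclusion on the complements, draws missing all tens or all kings: C(48,6) + C(48,6) − C(44,6) = 12271512 + 12271512 − 7059052 = 17483972.
So draws with at least one of each: 20358520 − 17483972 = 2874548, probability 2874548/20358520 = 718637/5089630.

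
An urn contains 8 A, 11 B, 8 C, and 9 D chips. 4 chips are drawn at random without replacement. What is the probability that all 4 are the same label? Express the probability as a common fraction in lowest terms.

596/58905

There are C(36,4) = 58905 ways to draw 4 chips.
All same label: C(8,4) + C(11,4) + C(8,4) + C(9,4) = 70 + 330 + 70 + 126 = 596.
Probability = 596/58905.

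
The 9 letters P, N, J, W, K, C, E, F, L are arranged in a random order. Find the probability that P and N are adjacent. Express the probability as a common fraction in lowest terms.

There are 9! = 362880 arrangements.
Treat P and N as a block: 8! arrangements of the blocks × 2 orders within the block = 2·40320 = 80640.
Probability = 80640/362880 = 2/9.

2/9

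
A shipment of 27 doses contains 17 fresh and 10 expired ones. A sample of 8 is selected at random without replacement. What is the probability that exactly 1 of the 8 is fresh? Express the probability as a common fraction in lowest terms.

136/148005

Total number of selections: C(27,8) = 2220075.
Selections with exactly 1 fresh: choose 1 of the 17 fresh and 7 of the 10 expired, C(17,1)·C(10,7) = 17·120 = 2040.
Probability = 2040/2220075 = 136/148005.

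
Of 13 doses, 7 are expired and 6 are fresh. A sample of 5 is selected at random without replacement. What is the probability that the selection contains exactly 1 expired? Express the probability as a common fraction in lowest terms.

35/429

There are C(13,5) = 1287 ways to choose 5 from 13.
Selections with exactly 1 expired: choose 1 of the 7 expired and 4 of the 6 fresh, C(7,1)·C(6,4) = 7·15 = 105.
Probability = 105/1287 = 35/429.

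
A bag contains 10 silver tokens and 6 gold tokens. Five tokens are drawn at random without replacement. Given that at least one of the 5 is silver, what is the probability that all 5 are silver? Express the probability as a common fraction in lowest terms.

Work in counts. Selections with at least one silver: C(16,5) − C(6,5) = 4368 − 6 = 4362.
Of those, selections where all 5 are silver: C(10,5) = 252.
Conditional probability = 252/4362 = 42/727.

42/727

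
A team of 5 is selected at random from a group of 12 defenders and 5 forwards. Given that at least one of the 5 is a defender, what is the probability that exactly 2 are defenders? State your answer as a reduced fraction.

Work in counts. Selections with at least one defender: C(17,5) − C(5,5) = 6188 − 1 = 6187.
Of those, selections where exactly 2 are defenders: C(12,2)·C(5,3) = 66·10 = 660.
Conditional probability = 660/6187.

660/6187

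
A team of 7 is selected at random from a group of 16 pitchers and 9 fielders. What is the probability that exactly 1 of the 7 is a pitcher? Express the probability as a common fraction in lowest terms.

There are C(25,7) = 480700 ways to choose 7 from 25.
Selections with exactly 1 pitcher: choose 1 of the 16 pitchers and 6 of the 9 fielders, C(16,1)·C(9,6) = 16·84 = 1344.
Probability = 1344/480700 = 336/120175.

336/120175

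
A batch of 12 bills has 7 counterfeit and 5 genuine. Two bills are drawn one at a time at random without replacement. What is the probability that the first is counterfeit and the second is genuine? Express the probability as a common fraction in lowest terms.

Multiply the conditional probabilities at each draw: 7/12 · 5/11 = 35/132.

35/132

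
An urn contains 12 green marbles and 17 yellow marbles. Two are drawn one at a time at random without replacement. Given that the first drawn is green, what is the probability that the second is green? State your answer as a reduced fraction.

After removing one green, 28 remain: 11 green and 17 yellow.
So the probability the next is green is 11/28.

11/28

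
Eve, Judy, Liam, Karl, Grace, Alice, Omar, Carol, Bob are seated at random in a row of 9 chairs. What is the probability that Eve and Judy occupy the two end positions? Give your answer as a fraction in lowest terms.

1/36

There are 9! = 362880 arrangements.
Place Eve and Judy at the ends in 2 ways, arrange the remaining 7 in 7! = 5040 ways: 2·5040 = 10080.
Probability = 10080/362880 = 1/36.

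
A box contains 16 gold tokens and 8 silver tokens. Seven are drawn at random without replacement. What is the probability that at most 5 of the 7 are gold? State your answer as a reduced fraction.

Total selections: C(24,7) = 346104.
Favorable selections (at most 5 gold): C(16,0)·C(8,7) + C(16,1)·C(8,6) + C(16,2)·C(8,5) + C(16,3)·C(8,4) + C(16,4)·C(8,3) + C(16,5)·C(8,2) = 8 + 448 + 6720 + 39200 + 101920 + 122304 = 270600.
Probability = 270600/346104 = 1025/1311.

1025/1311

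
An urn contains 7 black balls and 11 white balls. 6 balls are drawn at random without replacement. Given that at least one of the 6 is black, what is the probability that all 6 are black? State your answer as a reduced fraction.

1/2586

Work in counts. Selections with at least one black: C(18,6) − C(11,6) = 18564 − 462 = 18102.
Of those, selections where all 6 are black: C(7,6) = 7.
Conditional probability = 7/18102 = 1/2586.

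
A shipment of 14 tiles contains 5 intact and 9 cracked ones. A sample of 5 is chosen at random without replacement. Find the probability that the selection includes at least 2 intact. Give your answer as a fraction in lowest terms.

Total selections: C(14,5) = 2002.
Count the complement (fewer than 2 intact): C(5,0)·C(9,5) + C(5,1)·C(9,4) = 126 + 630 = 756.
Probability = 1 − 756/2002 = 1246/2002 = 89/143.

89/143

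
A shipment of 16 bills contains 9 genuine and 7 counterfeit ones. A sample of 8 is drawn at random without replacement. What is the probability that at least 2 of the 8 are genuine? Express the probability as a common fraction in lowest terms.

There are C(16,8) = 12870 ways to choose the 8.
Favorable selections (at least 2 genuine): C(9,2)·C(7,6) + C(9,3)·C(7,5) + C(9,4)·C(7,4) + C(9,5)·C(7,3) + C(9,6)·C(7,2) + C(9,7)·C(7,1) + C(9,8)·C(7,0) = 252 + 1764 + 4410 + 4410 + 1764 + 252 + 9 = 12861.
Probability = 12861/12870 = 1429/1430.

1429/1430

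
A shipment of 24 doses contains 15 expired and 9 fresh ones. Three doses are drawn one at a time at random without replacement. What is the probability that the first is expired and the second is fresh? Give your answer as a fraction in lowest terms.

45/184

Multiply the conditional probabilities at each draw: 15/24 · 9/23 = 135/552 = 45/184.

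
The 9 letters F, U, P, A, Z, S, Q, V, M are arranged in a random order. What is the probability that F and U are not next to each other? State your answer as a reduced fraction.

There are 9! = 362880 arrangements.
Arrangements with F and U adjacent: 2·8! = 80640.
So not adjacent: 362880 − 80640 = 282240, probability 282240/362880 = 7/9.

7/9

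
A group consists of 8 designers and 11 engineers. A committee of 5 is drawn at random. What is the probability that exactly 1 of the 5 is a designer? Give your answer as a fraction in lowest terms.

220/969

Total number of selections: C(19,5) = 11628.
Selections with exactly 1 designer: choose 1 of the 8 designers and 4 of the 11 engineers, C(8,1)·C(11,4) = 8·330 = 2640.
Probability = 2640/11628 = 220/969.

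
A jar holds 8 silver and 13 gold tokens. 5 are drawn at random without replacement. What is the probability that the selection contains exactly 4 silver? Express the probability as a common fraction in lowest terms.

The sample space is all 5-subsets of the 21: C(21,5) = 20349.
Selections with exactly 4 silver: choose 4 of the 8 silver and 1 of the 13 gold, C(8,4)·C(13,1) = 70·13 = 910.
Probability = 910/20349 = 130/2907.

130/2907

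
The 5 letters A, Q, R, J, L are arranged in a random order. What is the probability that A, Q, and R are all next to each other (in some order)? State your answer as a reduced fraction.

3/10

There are 5! = 120 arrangements.
Treat the three as one block: 3! placements × 3! orders within the block = 6·6 = 36.
Probability = 36/120 = 3/10.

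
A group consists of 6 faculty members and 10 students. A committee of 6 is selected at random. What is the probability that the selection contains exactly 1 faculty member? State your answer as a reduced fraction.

27/143

The sample space is all 6-subsets of the 16: C(16,6) = 8008.
Selections with exactly 1 faculty member: choose 1 of the 6 faculty members and 5 of the 10 students, C(6,1)·C(10,5) = 6·252 = 1512.
Probability = 1512/8008 = 27/143.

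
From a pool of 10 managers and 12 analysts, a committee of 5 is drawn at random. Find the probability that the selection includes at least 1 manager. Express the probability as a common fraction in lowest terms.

Total selections: C(22,5) = 26334.
Favorable selections (at least 1 manager): C(10,1)·C(12,4) + C(10,2)·C(12,3) + C(10,3)·C(12,2) + C(10,4)·C(12,1) + C(10,5)·C(12,0) = 4950 + 9900 + 7920 + 2520 + 252 = 25542.
Probability = 25542/26334 = 129/133.

129/133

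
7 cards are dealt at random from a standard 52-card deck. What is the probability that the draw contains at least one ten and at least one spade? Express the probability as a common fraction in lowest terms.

There are C(52,7) = 133784560 possible draws.
By inclusion-exclusion on the complements, draws missing all tens or all spades: C(48,7) + C(39,7) − C(36,7) = 73629072 + 15380937 − 8347680 = 80662329.
So draws with at least one of each: 133784560 − 80662329 = 53122231, probability 53122231/133784560.

53122231/133784560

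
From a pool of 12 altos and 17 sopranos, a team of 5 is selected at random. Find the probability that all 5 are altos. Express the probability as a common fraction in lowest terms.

88/13195

There are C(29,5) = 118755 possible selections.
Selections with all altos: C(12,5) = 792.
Probability = 792/118755 = 88/13195.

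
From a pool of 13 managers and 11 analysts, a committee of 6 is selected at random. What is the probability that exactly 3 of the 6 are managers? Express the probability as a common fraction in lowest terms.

2145/6118

The sample space is all 6-subsets of the 24: C(24,6) = 134596.
Selections with exactly 3 managers: choose 3 of the 13 managers and 3 of the 11 analysts, C(13,3)·C(11,3) = 286·165 = 47190.
Probability = 47190/134596 = 2145/6118.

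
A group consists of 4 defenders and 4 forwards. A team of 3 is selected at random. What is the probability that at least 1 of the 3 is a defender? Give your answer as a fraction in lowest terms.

There are C(8,3) = 56 ways to choose the 3.
The complement is all 3 are forwards: C(4,3) = 4.
Probability = 1 − 4/56 = 52/56 = 13/14.

13/14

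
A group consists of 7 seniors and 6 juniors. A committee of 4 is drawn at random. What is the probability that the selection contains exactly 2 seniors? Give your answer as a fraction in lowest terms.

63/143

There are C(13,4) = 715 ways to choose 4 from 13.
Selections with exactly 2 seniors: choose 2 of the 7 seniors and 2 of the 6 juniors, C(7,2)·C(6,2) = 21·15 = 315.
Probability = 315/715 = 63/143.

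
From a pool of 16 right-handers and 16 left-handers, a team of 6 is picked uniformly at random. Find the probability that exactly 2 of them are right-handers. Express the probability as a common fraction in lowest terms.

650/2697

The sample space is all 6-subsets of the 32: C(32,6) = 906192.
Selections with exactly 2 right-handers: choose 2 of the 16 right-handers and 4 of the 16 left-handers, C(16,2)·C(16,4) = 120·1820 = 218400.
Probability = 218400/906192 = 650/2697.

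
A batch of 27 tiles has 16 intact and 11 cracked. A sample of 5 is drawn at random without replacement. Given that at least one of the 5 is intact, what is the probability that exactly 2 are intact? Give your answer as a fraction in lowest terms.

Work in counts. Selections with at least one intact: C(27,5) − C(11,5) = 80730 − 462 = 80268.
Of those, selections where exactly 2 are intact: C(16,2)·C(11,3) = 120·165 = 19800.
Conditional probability = 19800/80268 = 1650/6689.

1650/6689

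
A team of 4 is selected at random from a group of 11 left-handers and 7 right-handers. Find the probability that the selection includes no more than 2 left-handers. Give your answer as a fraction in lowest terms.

Total selections: C(18,4) = 3060.
Count the complement (more than 2 left-handers): C(11,3)·C(7,1) + C(11,4)·C(7,0) = 1155 + 330 = 1485.
Probability = 1 − 1485/3060 = 1575/3060 = 35/68.

35/68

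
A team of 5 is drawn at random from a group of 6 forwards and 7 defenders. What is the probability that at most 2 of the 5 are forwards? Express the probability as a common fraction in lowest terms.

Total selections: C(13,5) = 1287.
Favorable selections (at most 2 forwards): C(6,0)·C(7,5) + C(6,1)·C(7,4) + C(6,2)·C(7,3) = 21 + 210 + 525 = 756.
Probability = 756/1287 = 84/143.

84/143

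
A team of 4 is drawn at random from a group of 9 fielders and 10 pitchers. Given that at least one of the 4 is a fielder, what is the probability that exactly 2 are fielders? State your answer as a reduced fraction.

270/611

Work in counts. Selections with at least one fielder: C(19,4) − C(10,4) = 3876 − 210 = 3666.
Of those, selections where exactly 2 are fielders: C(9,2)·C(10,2) = 36·45 = 1620.
Conditional probability = 1620/3666 = 270/611.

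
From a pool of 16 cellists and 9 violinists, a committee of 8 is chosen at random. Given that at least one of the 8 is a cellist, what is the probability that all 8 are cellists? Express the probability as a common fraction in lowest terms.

715/60087

Work in counts. Selections with at least one cellist: C(25,8) − C(9,8) = 1081575 − 9 = 1081566.
Of those, selections where all 8 are cellists: C(16,8) = 12870.
Conditional probability = 12870/1081566 = 715/60087.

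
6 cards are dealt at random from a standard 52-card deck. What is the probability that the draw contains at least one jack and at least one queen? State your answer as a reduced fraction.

There are C(52,6) = 20358520 possible draws.
By inclusion-exclusion on the complements, draws missing all jacks or all queens: C(48,6) + C(48,6) − C(44,6) = 12271512 + 12271512 − 7059052 = 17483972.
So draws with at least one of each: 20358520 − 17483972 = 2874548, probability 2874548/20358520 = 718637/5089630.

718637/5089630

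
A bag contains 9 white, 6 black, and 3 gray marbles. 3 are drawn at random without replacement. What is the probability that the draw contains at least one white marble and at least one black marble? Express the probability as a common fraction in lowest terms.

There are C(18,3) = 816 possible draws.
By inclusion-exclusion on the complements, draws missing all white or all black: C(9,3) + C(12,3) − C(3,3) = 84 + 220 − 1 = 303.
So draws with at least one of each: 816 − 303 = 513, probability 513/816 = 171/272.

171/272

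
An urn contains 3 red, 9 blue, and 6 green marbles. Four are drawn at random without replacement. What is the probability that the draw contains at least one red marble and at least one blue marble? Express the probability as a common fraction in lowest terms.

There are C(18,4) = 3060 possible draws.
By inclusion-exclusion on the complements, draws missing all red or all blue: C(15,4) + C(9,4) − C(6,4) = 1365 + 126 − 15 = 1476.
So draws with at least one of each: 3060 − 1476 = 1584, probability 1584/3060 = 44/85.

44/85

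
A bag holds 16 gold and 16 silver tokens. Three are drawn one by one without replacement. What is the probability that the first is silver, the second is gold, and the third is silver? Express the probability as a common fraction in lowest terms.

4/31

Multiply the conditional probabilities at each draw: 16/32 · 16/31 · 15/30 = 3840/29760 = 4/31.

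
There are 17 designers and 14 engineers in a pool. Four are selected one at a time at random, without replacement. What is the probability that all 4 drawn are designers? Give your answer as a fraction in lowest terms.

Multiply the conditional probabilities at each draw: 17/31 · 16/30 · 15/29 · 14/28 = 57120/755160 = 68/899.

68/899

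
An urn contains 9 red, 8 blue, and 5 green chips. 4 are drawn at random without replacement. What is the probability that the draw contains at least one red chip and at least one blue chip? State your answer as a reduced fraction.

5604/7315

There are C(22,4) = 7315 possible draws.
By inclusion-exclusion on the complements, draws missing all red or all blue: C(13,4) + C(14,4) − C(5,4) = 715 + 1001 − 5 = 1711.
So draws with at least one of each: 7315 − 1711 = 5604, probability 5604/7315.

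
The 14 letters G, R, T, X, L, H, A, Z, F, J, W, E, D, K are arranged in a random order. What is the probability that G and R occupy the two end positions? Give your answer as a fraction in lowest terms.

There are 14! = 87178291200 arrangements.
Place G and R at the ends in 2 ways, arrange the remaining 12 in 12! = 479001600 ways: 2·479001600 = 958003200.
Probability = 958003200/87178291200 = 1/91.

1/91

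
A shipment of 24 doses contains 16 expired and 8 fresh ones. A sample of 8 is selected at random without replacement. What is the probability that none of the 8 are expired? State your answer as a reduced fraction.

1/735471

There are C(24,8) = 735471 possible selections.
Selections with no expired (all fresh): C(8,8) = 1.
Probability = 1/735471.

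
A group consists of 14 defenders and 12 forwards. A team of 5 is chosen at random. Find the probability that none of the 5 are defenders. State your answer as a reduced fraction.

18/1495

There are C(26,5) = 65780 possible selections.
Selections with no defenders (all forwards): C(12,5) = 792.
Probability = 792/65780 = 18/1495.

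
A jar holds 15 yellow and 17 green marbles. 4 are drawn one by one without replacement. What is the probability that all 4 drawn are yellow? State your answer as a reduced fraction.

Multiply the conditional probabilities at each draw: 15/32 · 14/31 · 13/30 · 12/29 = 32760/863040 = 273/7192.

273/7192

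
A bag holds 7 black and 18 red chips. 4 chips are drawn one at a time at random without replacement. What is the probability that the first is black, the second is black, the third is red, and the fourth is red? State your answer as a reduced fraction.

1071/25300

Multiply the conditional probabilities at each draw: 7/25 · 6/24 · 18/23 · 17/22 = 12852/303600 = 1071/25300.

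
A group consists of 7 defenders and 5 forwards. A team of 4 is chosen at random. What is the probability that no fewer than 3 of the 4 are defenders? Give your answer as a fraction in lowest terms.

14/33

There are C(12,4) = 495 ways to choose the 4.
Favorable selections (no fewer than 3 defenders): C(7,3)·C(5,1) + C(7,4)·C(5,0) = 175 + 35 = 210.
Probability = 210/495 = 14/33.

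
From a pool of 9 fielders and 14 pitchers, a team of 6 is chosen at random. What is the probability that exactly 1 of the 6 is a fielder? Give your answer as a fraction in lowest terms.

There are C(23,6) = 100947 ways to choose 6 from 23.
Selections with exactly 1 fielder: choose 1 of the 9 fielders and 5 of the 14 pitchers, C(9,1)·C(14,5) = 9·2002 = 18018.
Probability = 18018/100947 = 78/437.

78/437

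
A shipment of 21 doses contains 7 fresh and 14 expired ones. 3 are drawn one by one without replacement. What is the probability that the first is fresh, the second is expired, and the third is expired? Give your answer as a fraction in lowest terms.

91/570

Multiply the conditional probabilities at each draw: 7/21 · 14/20 · 13/19 = 1274/7980 = 91/570.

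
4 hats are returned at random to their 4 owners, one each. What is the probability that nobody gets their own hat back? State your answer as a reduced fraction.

3/8

There are 4! = 24 assignments.
By inclusion-exclusion, assignments with no fixed points: C(4,0)·4! − C(4,1)·3! + C(4,2)·2! − C(4,3)·1! + C(4,4)·0! = 9.
Probability = 9/24 = 3/8.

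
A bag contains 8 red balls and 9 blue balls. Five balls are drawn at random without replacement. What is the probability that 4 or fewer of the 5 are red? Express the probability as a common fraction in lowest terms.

Total selections: C(17,5) = 6188.
The complement is exactly 5 red: C(8,5)·C(9,0) = 56.
Probability = 1 − 56/6188 = 6132/6188 = 219/221.

219/221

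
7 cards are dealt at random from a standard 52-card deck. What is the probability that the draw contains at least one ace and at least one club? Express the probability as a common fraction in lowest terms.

There are C(52,7) = 133784560 possible draws.
By inclusion-exclusion on the complements, draws missing all aces or all clubs: C(48,7) + C(39,7) − C(36,7) = 73629072 + 15380937 − 8347680 = 80662329.
So draws with at least one of each: 133784560 − 80662329 = 53122231, probability 53122231/133784560.

53122231/133784560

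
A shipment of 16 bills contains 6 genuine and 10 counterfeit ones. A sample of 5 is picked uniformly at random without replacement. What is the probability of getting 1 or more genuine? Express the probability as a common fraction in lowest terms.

There are C(16,5) = 4368 ways to choose the 5.
The complement is all 5 are counterfeit: C(10,5) = 252.
Probability = 1 − 252/4368 = 4116/4368 = 49/52.

49/52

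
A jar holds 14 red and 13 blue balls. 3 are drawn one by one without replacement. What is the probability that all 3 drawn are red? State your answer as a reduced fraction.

Multiply the conditional probabilities at each draw: 14/27 · 13/26 · 12/25 = 2184/17550 = 28/225.

28/225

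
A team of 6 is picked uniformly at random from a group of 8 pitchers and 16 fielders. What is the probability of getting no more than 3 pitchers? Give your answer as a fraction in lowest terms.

4474/4807

There are C(24,6) = 134596 ways to choose the 6.
Favorable selections (no more than 3 pitchers): C(8,0)·C(16,6) + C(8,1)·C(16,5) + C(8,2)·C(16,4) + C(8,3)·C(16,3) = 8008 + 34944 + 50960 + 31360 = 125272.
Probability = 125272/134596 = 4474/4807.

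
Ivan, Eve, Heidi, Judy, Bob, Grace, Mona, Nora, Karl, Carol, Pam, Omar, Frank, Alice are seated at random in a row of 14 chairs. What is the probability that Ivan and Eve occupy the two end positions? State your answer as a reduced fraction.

There are 14! = 87178291200 arrangements.
Place Ivan and Eve at the ends in 2 ways, arrange the remaining 12 in 12! = 479001600 ways: 2·479001600 = 958003200.
Probability = 958003200/87178291200 = 1/91.

1/91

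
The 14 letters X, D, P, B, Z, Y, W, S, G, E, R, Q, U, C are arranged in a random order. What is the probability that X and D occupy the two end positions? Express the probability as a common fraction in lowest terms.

1/91

There are 14! = 87178291200 arrangements.
Place X and D at the ends in 2 ways, arrange the remaining 12 in 12! = 479001600 ways: 2·479001600 = 958003200.
Probability = 958003200/87178291200 = 1/91.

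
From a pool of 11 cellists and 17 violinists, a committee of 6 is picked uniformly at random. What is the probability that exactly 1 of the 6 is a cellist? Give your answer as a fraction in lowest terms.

There are C(28,6) = 376740 ways to choose 6 from 28.
Selections with exactly 1 cellist: choose 1 of the 11 cellists and 5 of the 17 violinists, C(11,1)·C(17,5) = 11·6188 = 68068.
Probability = 68068/376740 = 187/1035.

187/1035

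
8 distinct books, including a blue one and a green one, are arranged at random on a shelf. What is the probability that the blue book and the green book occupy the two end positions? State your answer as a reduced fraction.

There are 8! = 40320 arrangements.
Place the blue book and the green book at the ends in 2 ways, arrange the remaining 6 in 6! = 720 ways: 2·720 = 1440.
Probability = 1440/40320 = 1/28.

1/28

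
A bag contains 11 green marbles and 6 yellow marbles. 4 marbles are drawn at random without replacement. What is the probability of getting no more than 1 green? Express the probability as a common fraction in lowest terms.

47/476

Total selections: C(17,4) = 2380.
Favorable selections (no more than 1 green): C(11,0)·C(6,4) + C(11,1)·C(6,3) = 15 + 220 = 235.
Probability = 235/2380 = 47/476.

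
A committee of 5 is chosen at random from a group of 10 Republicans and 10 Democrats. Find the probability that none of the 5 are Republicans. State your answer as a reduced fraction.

There are C(20,5) = 15504 possible selections.
Selections with no Republicans (all Democrats): C(10,5) = 252.
Probability = 252/15504 = 21/1292.

21/1292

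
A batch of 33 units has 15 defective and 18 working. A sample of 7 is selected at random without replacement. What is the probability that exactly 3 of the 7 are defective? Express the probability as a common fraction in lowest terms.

Total number of selections: C(33,7) = 4272048.
Selections with exactly 3 defective: choose 3 of the 15 defective and 4 of the 18 working, C(15,3)·C(18,4) = 455·3060 = 1392300.
Probability = 1392300/4272048 = 38675/118668.

38675/118668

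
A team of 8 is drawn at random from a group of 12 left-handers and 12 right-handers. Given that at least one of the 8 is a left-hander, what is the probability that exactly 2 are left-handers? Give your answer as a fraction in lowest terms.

Work in counts. Selections with at least one left-hander: C(24,8) − C(12,8) = 735471 − 495 = 734976.
Of those, selections where exactly 2 are left-handers: C(12,2)·C(12,6) = 66·924 = 60984.
Conditional probability = 60984/734976 = 77/928.

77/928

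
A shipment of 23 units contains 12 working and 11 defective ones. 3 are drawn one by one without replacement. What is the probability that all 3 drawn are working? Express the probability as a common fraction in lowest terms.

Multiply the conditional probabilities at each draw: 12/23 · 11/22 · 10/21 = 1320/10626 = 20/161.

20/161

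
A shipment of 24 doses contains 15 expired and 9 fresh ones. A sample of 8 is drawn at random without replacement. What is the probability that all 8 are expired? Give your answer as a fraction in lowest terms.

65/7429

There are C(24,8) = 735471 possible selections.
Selections with all expired: C(15,8) = 6435.
Probability = 6435/735471 = 65/7429.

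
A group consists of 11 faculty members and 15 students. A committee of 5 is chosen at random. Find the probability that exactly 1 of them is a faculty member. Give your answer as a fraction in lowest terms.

Total number of selections: C(26,5) = 65780.
Selections with exactly 1 faculty member: choose 1 of the 11 faculty members and 4 of the 15 students, C(11,1)·C(15,4) = 11·1365 = 15015.
Probability = 15015/65780 = 21/92.

21/92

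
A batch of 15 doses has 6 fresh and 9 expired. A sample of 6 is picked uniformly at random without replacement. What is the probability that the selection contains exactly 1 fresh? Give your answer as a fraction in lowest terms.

108/715

Total number of selections: C(15,6) = 5005.
Selections with exactly 1 fresh: choose 1 of the 6 fresh and 5 of the 9 expired, C(6,1)·C(9,5) = 6·126 = 756.
Probability = 756/5005 = 108/715.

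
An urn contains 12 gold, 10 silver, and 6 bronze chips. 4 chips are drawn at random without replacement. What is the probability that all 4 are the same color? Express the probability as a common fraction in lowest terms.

16/455

There are C(28,4) = 20475 ways to draw 4 chips.
All same color: C(12,4) + C(10,4) + C(6,4) = 495 + 210 + 15 = 720.
Probability = 720/20475 = 16/455.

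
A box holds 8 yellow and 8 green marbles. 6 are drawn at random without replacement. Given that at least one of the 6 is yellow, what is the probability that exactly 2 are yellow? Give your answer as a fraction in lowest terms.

14/57

Work in counts. Selections with at least one yellow: C(16,6) − C(8,6) = 8008 − 28 = 7980.
Of those, selections where exactly 2 are yellow: C(8,2)·C(8,4) = 28·70 = 1960.
Conditional probability = 1960/7980 = 14/57.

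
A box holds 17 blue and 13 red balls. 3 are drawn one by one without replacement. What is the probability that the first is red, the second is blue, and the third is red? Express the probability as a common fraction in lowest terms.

Multiply the conditional probabilities at each draw: 13/30 · 17/29 · 12/28 = 2652/24360 = 221/2030.

221/2030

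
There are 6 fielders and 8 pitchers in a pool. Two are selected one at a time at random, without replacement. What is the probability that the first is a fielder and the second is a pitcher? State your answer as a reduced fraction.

24/91

Multiply the conditional probabilities at each draw: 6/14 · 8/13 = 48/182 = 24/91.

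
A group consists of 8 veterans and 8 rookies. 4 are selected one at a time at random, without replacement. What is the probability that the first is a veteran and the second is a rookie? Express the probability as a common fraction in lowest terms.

Multiply the conditional probabilities at each draw: 8/16 · 8/15 = 64/240 = 4/15.

4/15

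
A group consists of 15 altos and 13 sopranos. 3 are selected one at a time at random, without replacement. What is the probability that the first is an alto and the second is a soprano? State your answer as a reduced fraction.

65/252

Multiply the conditional probabilities at each draw: 15/28 · 13/27 = 195/756 = 65/252.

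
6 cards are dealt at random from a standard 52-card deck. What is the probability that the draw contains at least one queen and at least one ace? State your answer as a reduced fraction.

718637/5089630

There are C(52,6) = 20358520 possible draws.
By inclusion-exclusion on the complements, draws missing all queens or all aces: C(48,6) + C(48,6) − C(44,6) = 12271512 + 12271512 − 7059052 = 17483972.
So draws with at least one of each: 20358520 − 17483972 = 2874548, probability 2874548/20358520 = 718637/5089630.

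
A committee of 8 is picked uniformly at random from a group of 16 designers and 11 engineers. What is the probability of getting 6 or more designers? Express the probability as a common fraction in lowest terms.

6/23

Total selections: C(27,8) = 2220075.
Favorable selections (6 or more designers): C(16,6)·C(11,2) + C(16,7)·C(11,1) + C(16,8)·C(11,0) = 440440 + 125840 + 12870 = 579150.
Probability = 579150/2220075 = 6/23.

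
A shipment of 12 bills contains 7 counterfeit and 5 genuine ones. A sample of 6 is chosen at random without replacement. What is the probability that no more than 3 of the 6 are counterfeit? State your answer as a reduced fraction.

1/2

Total selections: C(12,6) = 924.
Favorable selections (no more than 3 counterfeit): C(7,1)·C(5,5) + C(7,2)·C(5,4) + C(7,3)·C(5,3) = 7 + 105 + 350 = 462.
Probability = 462/924 = 1/2.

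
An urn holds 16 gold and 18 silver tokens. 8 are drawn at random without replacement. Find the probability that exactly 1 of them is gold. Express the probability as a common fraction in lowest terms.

There are C(34,8) = 18156204 ways to choose 8 from 34.
Selections with exactly 1 gold: choose 1 of the 16 gold and 7 of the 18 silver, C(16,1)·C(18,7) = 16·31824 = 509184.
Probability = 509184/18156204 = 832/29667.

832/29667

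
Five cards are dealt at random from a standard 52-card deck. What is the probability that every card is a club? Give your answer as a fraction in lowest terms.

33/66640

There are C(52,5) = 2598960 possible 5-card hands.
Hands that are all clubs: C(13,5) = 1287.
Probability = 1287/2598960 = 33/66640.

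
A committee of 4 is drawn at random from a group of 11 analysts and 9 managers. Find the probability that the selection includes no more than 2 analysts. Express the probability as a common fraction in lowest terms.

202/323

There are C(20,4) = 4845 ways to choose the 4.
Favorable selections (no more than 2 analysts): C(11,0)·C(9,4) + C(11,1)·C(9,3) + C(11,2)·C(9,2) = 126 + 924 + 1980 = 3030.
Probability = 3030/4845 = 202/323.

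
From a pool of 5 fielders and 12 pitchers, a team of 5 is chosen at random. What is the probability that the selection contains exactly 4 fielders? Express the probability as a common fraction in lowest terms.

15/1547

The sample space is all 5-subsets of the 17: C(17,5) = 6188.
Selections with exactly 4 fielders: choose 4 of the 5 fielders and 1 of the 12 pitchers, C(5,4)·C(12,1) = 5·12 = 60.
Probability = 60/6188 = 15/1547.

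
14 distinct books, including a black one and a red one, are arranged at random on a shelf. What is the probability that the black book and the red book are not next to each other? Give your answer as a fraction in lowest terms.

6/7

There are 14! = 87178291200 arrangements.
Arrangements with the black book and the red book adjacent: 2·13! = 12454041600.
So not adjacent: 87178291200 − 12454041600 = 74724249600, probability 74724249600/87178291200 = 6/7.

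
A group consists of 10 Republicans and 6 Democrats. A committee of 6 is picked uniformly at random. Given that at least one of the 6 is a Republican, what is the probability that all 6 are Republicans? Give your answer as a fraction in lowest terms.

70/2669

Work in counts. Selections with at least one Republican: C(16,6) − C(6,6) = 8008 − 1 = 8007.
Of those, selections where all 6 are Republicans: C(10,6) = 210.
Conditional probability = 210/8007 = 70/2669.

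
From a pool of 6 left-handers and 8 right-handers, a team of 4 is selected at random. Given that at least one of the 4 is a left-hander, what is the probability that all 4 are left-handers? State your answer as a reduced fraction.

Work in counts. Selections with at least one left-hander: C(14,4) − C(8,4) = 1001 − 70 = 931.
Of those, selections where all 4 are left-handers: C(6,4) = 15.
Conditional probability = 15/931.

15/931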